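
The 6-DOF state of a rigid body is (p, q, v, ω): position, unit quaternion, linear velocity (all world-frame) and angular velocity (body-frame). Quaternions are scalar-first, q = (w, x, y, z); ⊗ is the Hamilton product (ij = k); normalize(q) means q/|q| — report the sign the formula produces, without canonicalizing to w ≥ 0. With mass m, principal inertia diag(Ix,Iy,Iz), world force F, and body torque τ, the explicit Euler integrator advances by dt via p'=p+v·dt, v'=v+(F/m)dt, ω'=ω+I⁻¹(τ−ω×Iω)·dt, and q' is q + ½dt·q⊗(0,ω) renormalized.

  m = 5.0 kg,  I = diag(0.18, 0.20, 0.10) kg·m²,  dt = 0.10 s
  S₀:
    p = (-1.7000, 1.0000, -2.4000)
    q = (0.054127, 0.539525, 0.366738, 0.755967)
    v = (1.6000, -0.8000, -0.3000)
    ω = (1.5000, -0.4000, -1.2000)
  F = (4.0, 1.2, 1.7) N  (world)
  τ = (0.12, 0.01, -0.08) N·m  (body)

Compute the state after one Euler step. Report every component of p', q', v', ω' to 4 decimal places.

p' = (-1.5400, 0.9200, -2.4300)
q' = (0.0660, 0.5341, 0.4526, 0.7110)
v' = (1.6800, -0.7760, -0.2660)
ω' = (1.5933, -0.3230, -1.2680)

α = I⁻¹(τ − ω×Iω) = (0.9333, 0.7700, -0.6800)
ω + α·dt = (1.5933, -0.3230, -1.2680)
q⊗(0,ω) = (0.2445681, -0.0565083, 1.7597297, -0.8308694)
updated quaternion q' = (0.0660, 0.5341, 0.4526, 0.7110)
a = (0.8000, 0.2400, 0.3400)
p + v·dt = (-1.5400, 0.9200, -2.4300)
new velocity v' = (1.6800, -0.7760, -0.2660)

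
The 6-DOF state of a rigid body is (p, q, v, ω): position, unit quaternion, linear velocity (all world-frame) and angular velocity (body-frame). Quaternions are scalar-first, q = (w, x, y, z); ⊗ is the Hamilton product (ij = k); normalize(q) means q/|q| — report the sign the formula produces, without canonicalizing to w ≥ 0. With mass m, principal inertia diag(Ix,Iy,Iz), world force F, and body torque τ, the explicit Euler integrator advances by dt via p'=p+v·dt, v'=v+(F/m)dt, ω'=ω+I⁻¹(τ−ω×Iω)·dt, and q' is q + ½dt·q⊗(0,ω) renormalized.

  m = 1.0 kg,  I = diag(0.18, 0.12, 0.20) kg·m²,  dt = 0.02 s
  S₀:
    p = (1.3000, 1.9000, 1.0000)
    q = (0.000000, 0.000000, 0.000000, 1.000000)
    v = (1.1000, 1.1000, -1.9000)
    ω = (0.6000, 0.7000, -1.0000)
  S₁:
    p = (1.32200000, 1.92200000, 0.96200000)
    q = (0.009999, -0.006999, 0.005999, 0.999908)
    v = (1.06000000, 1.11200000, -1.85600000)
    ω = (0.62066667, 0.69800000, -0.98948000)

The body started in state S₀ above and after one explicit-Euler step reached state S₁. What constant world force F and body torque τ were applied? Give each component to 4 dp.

velocity change Δv = (-0.04000000, 0.01200000, 0.04400000)
F = m·Δv/dt = (-2.0000, 0.6000, 2.2000)
rate change Δω = (0.02066667, -0.00200000, 0.01052000)
ω₀×(Iω₀) = (-0.0560, 0.0120, -0.0252)
τ = I·(Δω/dt) + ω₀×(Iω₀) = (0.1300, 0.0000, 0.0800)

F = (-2.0000, 0.6000, 2.2000)
τ = (0.1300, 0.0000, 0.0800)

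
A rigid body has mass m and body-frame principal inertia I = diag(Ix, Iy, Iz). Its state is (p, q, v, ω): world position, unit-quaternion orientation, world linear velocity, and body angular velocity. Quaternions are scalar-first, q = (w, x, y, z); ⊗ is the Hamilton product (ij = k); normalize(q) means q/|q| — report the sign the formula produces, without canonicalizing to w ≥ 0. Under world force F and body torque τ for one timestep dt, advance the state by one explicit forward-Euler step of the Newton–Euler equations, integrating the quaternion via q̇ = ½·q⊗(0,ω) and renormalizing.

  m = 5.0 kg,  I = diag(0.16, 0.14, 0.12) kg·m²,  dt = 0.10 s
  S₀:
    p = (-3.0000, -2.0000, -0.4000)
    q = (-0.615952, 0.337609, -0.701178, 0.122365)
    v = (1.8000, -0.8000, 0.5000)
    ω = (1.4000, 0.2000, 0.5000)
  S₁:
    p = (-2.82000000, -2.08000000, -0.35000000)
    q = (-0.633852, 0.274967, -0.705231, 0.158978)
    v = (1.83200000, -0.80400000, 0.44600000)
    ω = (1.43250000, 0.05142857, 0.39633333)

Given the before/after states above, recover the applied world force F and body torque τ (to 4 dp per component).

rate change Δω = (0.03250000, -0.14857143, -0.10366667)
gyro term ω₀×Iω₀ = (-0.0020, 0.0280, -0.0056)
applied torque τ = (0.0500, -0.1800, -0.1300)
Δv = v₁−v₀ = (0.03200000, -0.00400000, -0.05400000)
m·(v₁−v₀)/dt = (1.6000, -0.2000, -2.7000)

F = (1.6000, -0.2000, -2.7000)
τ = (0.0500, -0.1800, -0.1300)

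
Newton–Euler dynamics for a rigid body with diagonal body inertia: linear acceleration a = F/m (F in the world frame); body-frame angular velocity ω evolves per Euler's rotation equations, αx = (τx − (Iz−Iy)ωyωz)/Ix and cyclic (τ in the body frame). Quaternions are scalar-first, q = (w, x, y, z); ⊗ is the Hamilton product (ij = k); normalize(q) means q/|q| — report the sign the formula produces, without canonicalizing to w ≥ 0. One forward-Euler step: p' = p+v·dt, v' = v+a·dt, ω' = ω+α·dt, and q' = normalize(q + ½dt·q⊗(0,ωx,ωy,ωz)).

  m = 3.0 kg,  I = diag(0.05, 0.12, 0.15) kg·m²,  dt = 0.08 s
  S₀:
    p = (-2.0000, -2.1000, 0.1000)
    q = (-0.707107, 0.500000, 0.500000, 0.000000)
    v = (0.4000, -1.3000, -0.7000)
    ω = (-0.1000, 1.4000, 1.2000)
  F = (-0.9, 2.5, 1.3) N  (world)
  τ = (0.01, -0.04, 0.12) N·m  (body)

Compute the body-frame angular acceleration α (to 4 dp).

ω×(Iω) gyroscopic = (0.0504, 0.0120, -0.0098)
α = I⁻¹(τ − ω×Iω) = (-0.8080, -0.4333, 0.8653)

α = (-0.8080, -0.4333, 0.8653)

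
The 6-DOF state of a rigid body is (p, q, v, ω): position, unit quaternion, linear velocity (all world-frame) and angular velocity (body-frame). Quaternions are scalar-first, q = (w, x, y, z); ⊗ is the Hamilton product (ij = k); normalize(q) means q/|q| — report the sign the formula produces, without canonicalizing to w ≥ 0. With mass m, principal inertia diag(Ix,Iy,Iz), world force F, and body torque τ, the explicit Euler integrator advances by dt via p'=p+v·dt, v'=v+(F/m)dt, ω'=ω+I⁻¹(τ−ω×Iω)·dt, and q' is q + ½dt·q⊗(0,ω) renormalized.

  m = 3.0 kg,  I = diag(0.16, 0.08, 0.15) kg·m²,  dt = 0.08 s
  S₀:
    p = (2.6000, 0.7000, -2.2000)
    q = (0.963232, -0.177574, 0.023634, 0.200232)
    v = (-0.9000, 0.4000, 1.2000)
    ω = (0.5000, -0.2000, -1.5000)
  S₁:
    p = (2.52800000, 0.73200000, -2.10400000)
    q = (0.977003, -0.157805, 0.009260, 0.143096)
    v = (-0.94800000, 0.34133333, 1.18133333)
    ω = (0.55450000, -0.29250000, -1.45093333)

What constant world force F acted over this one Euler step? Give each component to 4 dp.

F = (-1.8000, -2.2000, -0.7000)

Δv = v₁−v₀ = (-0.04800000, -0.05866667, -0.01866667)
applied force F = (-1.8000, -2.2000, -0.7000)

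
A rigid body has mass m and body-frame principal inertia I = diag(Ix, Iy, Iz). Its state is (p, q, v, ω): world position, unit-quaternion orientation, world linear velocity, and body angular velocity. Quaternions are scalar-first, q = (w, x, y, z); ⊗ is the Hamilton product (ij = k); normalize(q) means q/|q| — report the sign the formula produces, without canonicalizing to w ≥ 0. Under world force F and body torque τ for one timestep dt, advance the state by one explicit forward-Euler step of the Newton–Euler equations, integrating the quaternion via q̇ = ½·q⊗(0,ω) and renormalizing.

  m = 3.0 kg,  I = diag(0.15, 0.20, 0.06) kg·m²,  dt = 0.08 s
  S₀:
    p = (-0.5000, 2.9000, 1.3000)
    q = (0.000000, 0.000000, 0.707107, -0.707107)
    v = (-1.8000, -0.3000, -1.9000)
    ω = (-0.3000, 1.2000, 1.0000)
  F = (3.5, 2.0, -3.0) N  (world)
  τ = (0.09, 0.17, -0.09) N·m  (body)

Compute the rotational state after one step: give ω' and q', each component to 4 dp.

ω' = (-0.1624, 1.2788, 0.9040)
q' = (-0.0056, 0.0621, 0.7141, -0.6972)

angular accel α = (1.7200, 0.9850, -1.2000)
new body rate ω' = (-0.1624, 1.2788, 0.9040)
q⊗(0,ω) = (-0.1414214, 1.5556354, 0.2121321, 0.2121321)
updated quaternion q' = (-0.0056, 0.0621, 0.7141, -0.6972)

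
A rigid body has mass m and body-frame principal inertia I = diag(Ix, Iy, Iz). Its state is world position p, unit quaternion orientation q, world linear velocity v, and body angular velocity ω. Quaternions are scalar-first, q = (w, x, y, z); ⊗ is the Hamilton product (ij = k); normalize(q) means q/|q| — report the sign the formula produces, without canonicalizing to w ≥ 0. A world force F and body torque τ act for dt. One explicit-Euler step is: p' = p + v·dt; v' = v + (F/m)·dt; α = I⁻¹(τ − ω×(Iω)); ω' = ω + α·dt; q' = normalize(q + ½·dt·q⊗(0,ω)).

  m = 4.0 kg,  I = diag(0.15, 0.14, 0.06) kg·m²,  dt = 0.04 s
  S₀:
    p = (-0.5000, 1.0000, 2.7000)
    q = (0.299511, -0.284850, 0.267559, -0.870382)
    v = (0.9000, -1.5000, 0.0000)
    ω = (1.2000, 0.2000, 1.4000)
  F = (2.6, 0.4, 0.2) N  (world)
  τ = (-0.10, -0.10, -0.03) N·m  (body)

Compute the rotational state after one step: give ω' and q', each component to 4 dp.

angular accel α = (-0.5173, -1.7943, -0.4600)
ω' = ω + α·dt = (1.1793, 0.1282, 1.3816)
Hamilton product q⊗(0,ω) = (1.5068430, 0.9080722, -0.5857662, 0.0412746)
q' = normalize(q + ½dt·q⊗(0,ω)) = (0.3294, -0.2665, 0.2557, -0.8690)

ω' = (1.1793, 0.1282, 1.3816)
q' = (0.3294, -0.2665, 0.2557, -0.8690)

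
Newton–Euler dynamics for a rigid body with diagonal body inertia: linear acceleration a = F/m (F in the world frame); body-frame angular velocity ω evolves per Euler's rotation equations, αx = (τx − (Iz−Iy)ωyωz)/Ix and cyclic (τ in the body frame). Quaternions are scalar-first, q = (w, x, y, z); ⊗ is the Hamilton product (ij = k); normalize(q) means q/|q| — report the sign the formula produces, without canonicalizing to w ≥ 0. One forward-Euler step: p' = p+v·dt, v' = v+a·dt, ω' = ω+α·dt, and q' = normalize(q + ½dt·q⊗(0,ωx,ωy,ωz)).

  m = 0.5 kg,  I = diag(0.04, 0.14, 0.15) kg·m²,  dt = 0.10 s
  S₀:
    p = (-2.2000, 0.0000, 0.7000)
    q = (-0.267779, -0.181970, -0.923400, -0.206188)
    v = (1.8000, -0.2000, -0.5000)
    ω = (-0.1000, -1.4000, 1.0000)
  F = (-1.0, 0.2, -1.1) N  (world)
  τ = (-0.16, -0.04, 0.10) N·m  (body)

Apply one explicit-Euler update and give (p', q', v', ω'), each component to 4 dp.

precession coupling ω×(Iω) = (-0.0140, 0.0110, 0.0140)
angular accel α = (-3.6500, -0.3643, 0.5733)
ω + α·dt = (-0.4650, -1.4364, 1.0573)
q⊗(0,ω) = (-1.1047690, -1.1852853, 0.5774794, -0.1053610)
updated quaternion q' = (-0.3218, -0.2403, -0.8912, -0.2107)
p + v·dt = (-2.0200, -0.0200, 0.6500)
v + (F/m)dt = (1.6000, -0.1600, -0.7200)

p' = (-2.0200, -0.0200, 0.6500)
q' = (-0.3218, -0.2403, -0.8912, -0.2107)
v' = (1.6000, -0.1600, -0.7200)
ω' = (-0.4650, -1.4364, 1.0573)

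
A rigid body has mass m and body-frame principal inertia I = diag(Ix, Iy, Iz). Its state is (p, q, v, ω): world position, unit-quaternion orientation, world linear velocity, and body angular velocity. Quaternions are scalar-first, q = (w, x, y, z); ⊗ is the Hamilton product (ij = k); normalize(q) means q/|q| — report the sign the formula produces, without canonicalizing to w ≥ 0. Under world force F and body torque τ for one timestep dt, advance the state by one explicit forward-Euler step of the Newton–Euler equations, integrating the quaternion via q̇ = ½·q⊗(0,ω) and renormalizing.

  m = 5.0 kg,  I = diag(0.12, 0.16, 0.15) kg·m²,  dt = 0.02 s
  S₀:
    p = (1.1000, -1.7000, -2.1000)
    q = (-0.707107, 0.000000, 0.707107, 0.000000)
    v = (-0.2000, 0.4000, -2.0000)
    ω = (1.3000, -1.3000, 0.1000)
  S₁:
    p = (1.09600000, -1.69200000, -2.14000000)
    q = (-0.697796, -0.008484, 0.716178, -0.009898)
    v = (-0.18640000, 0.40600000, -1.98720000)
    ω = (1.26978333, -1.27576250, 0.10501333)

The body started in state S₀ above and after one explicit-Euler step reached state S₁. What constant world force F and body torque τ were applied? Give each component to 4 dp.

velocity change Δv = (0.01360000, 0.00600000, 0.01280000)
m·(v₁−v₀)/dt = (3.4000, 1.5000, 3.2000)
Δω = ω₁−ω₀ = (-0.03021667, 0.02423750, 0.00501333)
precession coupling = (0.0013, -0.0039, -0.0676)
applied torque τ = (-0.1800, 0.1900, -0.0300)

F = (3.4000, 1.5000, 3.2000)
τ = (-0.1800, 0.1900, -0.0300)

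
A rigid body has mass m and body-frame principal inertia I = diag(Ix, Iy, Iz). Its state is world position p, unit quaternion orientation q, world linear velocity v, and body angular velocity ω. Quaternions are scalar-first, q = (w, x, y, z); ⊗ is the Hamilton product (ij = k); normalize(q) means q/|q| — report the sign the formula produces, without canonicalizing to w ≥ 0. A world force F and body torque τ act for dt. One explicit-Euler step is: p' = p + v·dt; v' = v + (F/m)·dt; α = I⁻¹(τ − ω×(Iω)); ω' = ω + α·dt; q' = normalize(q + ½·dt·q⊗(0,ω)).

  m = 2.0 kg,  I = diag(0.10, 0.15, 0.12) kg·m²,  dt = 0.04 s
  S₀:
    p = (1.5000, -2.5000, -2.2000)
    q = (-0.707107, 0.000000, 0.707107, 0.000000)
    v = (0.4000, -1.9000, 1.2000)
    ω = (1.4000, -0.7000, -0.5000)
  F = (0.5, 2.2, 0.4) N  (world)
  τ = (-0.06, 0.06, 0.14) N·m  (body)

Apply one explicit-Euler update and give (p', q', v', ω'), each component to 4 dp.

p' = (1.5160, -2.5760, -2.1520)
q' = (-0.6968, -0.0269, 0.7166, -0.0127)
v' = (0.4100, -1.8560, 1.2080)
ω' = (1.3802, -0.6877, -0.4370)

a = F/m = (0.2500, 1.1000, 0.2000)
p' = p + v·dt = (1.5160, -2.5760, -2.1520)
new velocity v' = (0.4100, -1.8560, 1.2080)
ω×(Iω) gyroscopic = (-0.0105, 0.0140, -0.0490)
(τ − ω×Iω)/I = (-0.4950, 0.3067, 1.5750)
ω' = ω + α·dt = (1.3802, -0.6877, -0.4370)
Hamilton product q⊗(0,ω) = (0.4949749, -1.3435033, 0.4949749, -0.6363963)
q' = normalize(q + ½dt·q⊗(0,ω)) = (-0.6968, -0.0269, 0.7166, -0.0127)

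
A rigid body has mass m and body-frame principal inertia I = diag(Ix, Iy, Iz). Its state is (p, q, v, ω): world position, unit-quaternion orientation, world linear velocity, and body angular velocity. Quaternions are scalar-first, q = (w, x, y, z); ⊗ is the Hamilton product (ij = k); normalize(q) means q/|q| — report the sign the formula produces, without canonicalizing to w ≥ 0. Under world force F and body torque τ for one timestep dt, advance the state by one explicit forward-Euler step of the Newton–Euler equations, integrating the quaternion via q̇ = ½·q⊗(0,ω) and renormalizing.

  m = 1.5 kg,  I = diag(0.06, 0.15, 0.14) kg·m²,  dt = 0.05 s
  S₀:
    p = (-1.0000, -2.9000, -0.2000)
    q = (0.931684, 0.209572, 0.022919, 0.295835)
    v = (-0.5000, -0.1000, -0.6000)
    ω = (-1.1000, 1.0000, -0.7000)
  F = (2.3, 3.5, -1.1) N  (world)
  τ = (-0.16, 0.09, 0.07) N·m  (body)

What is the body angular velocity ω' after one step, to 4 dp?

α = I⁻¹(τ − ω×Iω) = (-2.7833, 1.0107, 1.2071)
ω + α·dt = (-1.2392, 1.0505, -0.6396)

ω' = (-1.2392, 1.0505, -0.6396)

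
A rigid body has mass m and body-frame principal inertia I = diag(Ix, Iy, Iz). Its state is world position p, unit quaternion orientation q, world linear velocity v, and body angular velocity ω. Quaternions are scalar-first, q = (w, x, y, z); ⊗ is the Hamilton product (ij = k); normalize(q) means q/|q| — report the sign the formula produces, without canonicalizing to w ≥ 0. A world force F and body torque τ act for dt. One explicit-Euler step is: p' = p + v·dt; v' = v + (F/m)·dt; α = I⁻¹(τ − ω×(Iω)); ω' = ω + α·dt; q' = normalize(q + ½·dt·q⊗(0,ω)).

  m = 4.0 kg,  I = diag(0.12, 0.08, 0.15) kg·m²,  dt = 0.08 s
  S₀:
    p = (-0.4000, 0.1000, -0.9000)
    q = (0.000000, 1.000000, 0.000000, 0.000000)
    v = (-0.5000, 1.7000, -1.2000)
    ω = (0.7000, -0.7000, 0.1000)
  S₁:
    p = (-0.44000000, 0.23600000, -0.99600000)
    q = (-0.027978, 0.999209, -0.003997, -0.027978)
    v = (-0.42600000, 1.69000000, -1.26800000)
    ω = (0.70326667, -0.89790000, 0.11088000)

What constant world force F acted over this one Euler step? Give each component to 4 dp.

v₁ − v₀ = (0.07400000, -0.01000000, -0.06800000)
applied force F = (3.7000, -0.5000, -3.4000)

F = (3.7000, -0.5000, -3.4000)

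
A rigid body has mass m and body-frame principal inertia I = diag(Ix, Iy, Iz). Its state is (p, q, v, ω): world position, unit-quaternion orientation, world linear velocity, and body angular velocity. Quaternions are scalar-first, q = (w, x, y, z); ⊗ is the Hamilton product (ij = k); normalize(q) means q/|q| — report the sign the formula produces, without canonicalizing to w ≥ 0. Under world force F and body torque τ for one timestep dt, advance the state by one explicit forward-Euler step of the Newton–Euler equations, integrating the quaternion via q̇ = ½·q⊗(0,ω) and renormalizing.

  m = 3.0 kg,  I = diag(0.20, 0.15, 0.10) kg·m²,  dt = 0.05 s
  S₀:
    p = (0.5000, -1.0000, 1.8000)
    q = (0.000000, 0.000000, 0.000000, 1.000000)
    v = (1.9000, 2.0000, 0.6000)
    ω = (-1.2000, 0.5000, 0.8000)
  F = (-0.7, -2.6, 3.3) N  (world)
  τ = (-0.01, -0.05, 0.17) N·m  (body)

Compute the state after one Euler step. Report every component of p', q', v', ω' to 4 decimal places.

p' = (0.5950, -0.9000, 1.8300)
q' = (-0.0200, -0.0125, -0.0300, 0.9993)
v' = (1.8883, 1.9567, 0.6550)
ω' = (-1.1975, 0.5153, 0.8700)

gyro term ω×Iω = (-0.0200, -0.0960, 0.0300)
(τ − ω×Iω)/I = (0.0500, 0.3067, 1.4000)
ω + α·dt = (-1.1975, 0.5153, 0.8700)
2q̇ = q⊗(0,ω) = (-0.8000000, -0.5000000, -1.2000000, 0.0000000)
q + ½dt·q⊗(0,ω), renormalized = (-0.0200, -0.0125, -0.0300, 0.9993)
p + v·dt = (0.5950, -0.9000, 1.8300)
v + (F/m)dt = (1.8883, 1.9567, 0.6550)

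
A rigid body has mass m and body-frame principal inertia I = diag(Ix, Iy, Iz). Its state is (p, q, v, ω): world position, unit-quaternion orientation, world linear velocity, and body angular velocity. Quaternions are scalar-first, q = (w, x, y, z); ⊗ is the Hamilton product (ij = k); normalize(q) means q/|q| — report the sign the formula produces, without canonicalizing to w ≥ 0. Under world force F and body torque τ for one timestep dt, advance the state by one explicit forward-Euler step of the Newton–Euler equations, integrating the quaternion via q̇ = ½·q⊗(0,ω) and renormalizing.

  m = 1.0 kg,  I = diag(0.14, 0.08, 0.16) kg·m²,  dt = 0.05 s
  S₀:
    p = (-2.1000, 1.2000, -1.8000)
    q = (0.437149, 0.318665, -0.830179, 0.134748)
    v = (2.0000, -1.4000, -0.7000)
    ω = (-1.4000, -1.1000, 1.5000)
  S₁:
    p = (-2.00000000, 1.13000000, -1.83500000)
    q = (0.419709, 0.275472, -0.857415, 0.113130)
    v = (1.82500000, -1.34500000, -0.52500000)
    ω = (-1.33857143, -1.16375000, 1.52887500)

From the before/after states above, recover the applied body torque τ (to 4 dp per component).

rate change Δω = (0.06142857, -0.06375000, 0.02887500)
precession coupling = (-0.1320, 0.0420, -0.0924)
I·α + gyro = (0.0400, -0.0600, 0.0000)

τ = (0.0400, -0.0600, 0.0000)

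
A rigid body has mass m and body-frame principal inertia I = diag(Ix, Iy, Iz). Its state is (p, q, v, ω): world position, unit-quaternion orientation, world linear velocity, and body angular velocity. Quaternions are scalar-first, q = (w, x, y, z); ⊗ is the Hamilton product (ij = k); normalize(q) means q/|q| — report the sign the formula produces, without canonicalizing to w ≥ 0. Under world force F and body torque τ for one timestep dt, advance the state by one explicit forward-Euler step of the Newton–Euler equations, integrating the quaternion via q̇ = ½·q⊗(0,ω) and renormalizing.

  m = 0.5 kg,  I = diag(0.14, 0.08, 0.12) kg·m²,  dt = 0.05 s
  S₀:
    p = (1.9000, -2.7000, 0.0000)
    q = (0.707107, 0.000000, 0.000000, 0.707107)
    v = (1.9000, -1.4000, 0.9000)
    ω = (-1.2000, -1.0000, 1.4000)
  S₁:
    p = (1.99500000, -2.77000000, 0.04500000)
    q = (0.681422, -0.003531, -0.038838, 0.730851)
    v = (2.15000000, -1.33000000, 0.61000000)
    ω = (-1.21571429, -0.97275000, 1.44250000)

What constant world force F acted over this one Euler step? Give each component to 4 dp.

F = (2.5000, 0.7000, -2.9000)

v₁ − v₀ = (0.25000000, 0.07000000, -0.29000000)
m·(v₁−v₀)/dt = (2.5000, 0.7000, -2.9000)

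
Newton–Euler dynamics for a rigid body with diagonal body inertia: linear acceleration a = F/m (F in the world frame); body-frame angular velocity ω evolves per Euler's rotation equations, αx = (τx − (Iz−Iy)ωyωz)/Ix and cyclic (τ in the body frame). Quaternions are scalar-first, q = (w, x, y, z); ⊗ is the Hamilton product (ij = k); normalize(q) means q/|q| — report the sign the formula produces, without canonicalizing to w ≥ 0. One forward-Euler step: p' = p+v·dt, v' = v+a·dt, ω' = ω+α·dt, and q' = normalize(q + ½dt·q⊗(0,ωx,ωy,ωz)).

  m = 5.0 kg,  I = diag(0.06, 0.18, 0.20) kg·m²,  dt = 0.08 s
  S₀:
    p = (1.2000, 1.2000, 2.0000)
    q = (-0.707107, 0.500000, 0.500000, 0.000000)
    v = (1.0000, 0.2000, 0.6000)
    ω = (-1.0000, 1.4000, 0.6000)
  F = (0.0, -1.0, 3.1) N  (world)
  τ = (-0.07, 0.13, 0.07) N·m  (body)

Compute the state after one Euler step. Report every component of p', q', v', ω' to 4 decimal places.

a = F/m = (0.0000, -0.2000, 0.6200)
new position p' = (1.2800, 1.2160, 2.0480)
new velocity v' = (1.0000, 0.1840, 0.6496)
ω×(Iω) gyroscopic = (0.0168, 0.0840, -0.1680)
angular accel α = (-1.4467, 0.2556, 1.1900)
ω' = ω + α·dt = (-1.1157, 1.4204, 0.6952)
Hamilton product q⊗(0,ω) = (-0.2000000, 1.0071070, -1.2899498, 0.7757358)
q' = normalize(q + ½dt·q⊗(0,ω)) = (-0.7132, 0.5389, 0.4472, 0.0309)

p' = (1.2800, 1.2160, 2.0480)
q' = (-0.7132, 0.5389, 0.4472, 0.0309)
v' = (1.0000, 0.1840, 0.6496)
ω' = (-1.1157, 1.4204, 0.6952)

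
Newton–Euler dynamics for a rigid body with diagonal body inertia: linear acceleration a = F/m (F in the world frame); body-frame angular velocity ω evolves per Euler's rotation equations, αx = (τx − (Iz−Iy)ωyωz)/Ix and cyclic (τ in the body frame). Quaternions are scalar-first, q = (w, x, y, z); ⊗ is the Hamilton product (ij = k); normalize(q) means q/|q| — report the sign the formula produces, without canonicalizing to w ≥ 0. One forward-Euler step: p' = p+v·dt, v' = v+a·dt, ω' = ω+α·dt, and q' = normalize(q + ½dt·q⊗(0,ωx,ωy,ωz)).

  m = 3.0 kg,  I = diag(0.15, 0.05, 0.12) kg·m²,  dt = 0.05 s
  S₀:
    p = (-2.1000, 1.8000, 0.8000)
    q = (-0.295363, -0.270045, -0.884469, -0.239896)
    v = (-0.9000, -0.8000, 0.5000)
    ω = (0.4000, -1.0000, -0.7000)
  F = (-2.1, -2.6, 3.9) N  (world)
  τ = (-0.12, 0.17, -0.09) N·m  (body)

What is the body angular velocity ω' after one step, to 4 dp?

ω' = (0.3437, -0.8216, -0.7542)

gyro term ω×Iω = (0.0490, -0.0084, 0.0400)
α = I⁻¹(τ − ω×Iω) = (-1.1267, 3.5680, -1.0833)
ω + α·dt = (0.3437, -0.8216, -0.7542)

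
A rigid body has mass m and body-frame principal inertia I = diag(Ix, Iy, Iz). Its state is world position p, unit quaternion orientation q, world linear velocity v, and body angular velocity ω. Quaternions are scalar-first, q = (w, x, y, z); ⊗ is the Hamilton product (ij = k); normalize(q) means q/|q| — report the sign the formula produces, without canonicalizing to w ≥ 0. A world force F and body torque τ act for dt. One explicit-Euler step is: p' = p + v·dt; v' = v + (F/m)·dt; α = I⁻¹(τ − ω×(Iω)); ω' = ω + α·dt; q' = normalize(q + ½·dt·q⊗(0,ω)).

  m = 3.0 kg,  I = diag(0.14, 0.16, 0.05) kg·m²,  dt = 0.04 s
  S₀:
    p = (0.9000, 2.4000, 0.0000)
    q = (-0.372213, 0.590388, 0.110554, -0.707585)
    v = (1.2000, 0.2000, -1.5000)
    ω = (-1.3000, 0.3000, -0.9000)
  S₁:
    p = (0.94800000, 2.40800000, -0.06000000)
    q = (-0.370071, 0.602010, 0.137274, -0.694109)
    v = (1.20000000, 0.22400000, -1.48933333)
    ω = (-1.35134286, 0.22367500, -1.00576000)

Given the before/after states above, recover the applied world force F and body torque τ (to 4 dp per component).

F = (0.0000, 1.8000, 0.8000)
τ = (-0.1500, -0.2000, -0.1400)

ω₁ − ω₀ = (-0.05134286, -0.07632500, -0.10576000)
ω₀×(Iω₀) = (0.0297, 0.1053, -0.0078)
applied torque τ = (-0.1500, -0.2000, -0.1400)
velocity change Δv = (0.00000000, 0.02400000, 0.01066667)
m·(v₁−v₀)/dt = (0.0000, 1.8000, 0.8000)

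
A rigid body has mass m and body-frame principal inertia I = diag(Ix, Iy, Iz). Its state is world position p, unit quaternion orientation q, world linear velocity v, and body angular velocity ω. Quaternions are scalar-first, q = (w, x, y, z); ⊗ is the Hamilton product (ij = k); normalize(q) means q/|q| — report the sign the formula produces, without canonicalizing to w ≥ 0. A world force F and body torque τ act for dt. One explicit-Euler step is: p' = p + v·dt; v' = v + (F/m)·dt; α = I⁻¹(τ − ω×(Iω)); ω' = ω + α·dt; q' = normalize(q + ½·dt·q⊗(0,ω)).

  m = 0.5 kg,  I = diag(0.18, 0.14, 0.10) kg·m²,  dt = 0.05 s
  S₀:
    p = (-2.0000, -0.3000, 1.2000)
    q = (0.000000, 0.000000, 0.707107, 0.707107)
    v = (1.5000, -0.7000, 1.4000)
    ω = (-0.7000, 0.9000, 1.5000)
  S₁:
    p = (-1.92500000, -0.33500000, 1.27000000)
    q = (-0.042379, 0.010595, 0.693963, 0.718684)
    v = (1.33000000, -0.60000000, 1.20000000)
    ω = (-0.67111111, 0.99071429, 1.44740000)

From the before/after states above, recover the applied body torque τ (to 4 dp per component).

Δω = ω₁−ω₀ = (0.02888889, 0.09071429, -0.05260000)
ω₀×(Iω₀) = (-0.0540, -0.0840, 0.0252)
applied torque τ = (0.0500, 0.1700, -0.0800)

τ = (0.0500, 0.1700, -0.0800)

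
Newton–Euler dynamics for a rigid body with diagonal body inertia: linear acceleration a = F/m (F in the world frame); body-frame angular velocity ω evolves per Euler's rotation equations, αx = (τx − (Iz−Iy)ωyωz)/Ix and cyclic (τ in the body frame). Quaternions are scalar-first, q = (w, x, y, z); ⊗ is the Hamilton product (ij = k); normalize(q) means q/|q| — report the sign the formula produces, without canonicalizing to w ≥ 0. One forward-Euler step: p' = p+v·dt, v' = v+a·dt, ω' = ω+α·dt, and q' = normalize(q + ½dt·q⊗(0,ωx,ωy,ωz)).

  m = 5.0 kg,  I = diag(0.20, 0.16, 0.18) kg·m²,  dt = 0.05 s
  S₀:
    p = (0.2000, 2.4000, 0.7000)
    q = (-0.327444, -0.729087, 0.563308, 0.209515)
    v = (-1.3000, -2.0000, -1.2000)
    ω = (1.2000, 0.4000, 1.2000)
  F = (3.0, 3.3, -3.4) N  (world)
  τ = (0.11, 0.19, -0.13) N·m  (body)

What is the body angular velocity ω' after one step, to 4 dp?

ω×(Iω) gyroscopic = (0.0096, 0.0288, -0.0192)
α = I⁻¹(τ − ω×Iω) = (0.5020, 1.0075, -0.6156)
ω + α·dt = (1.2251, 0.4504, 1.1692)

ω' = (1.2251, 0.4504, 1.1692)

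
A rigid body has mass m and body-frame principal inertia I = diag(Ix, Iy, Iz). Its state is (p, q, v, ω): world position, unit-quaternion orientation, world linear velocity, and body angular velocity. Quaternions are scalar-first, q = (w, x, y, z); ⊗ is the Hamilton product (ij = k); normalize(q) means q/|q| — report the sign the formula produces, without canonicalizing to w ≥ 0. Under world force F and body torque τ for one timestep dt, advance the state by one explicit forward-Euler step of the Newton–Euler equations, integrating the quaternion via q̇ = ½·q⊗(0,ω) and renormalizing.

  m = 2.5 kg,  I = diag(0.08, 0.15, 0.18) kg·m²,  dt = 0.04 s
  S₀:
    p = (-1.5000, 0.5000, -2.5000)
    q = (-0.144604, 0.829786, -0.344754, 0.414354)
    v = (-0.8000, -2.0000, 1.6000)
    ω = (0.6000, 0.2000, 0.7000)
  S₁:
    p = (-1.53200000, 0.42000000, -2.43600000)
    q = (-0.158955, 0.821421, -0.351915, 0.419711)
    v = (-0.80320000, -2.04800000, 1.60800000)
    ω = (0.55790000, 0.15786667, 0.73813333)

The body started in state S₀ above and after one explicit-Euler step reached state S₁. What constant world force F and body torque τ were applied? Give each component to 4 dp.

Δω = ω₁−ω₀ = (-0.04210000, -0.04213333, 0.03813333)
applied torque τ = (-0.0800, -0.2000, 0.1800)
v₁ − v₀ = (-0.00320000, -0.04800000, 0.00800000)
F = m·Δv/dt = (-0.2000, -3.0000, 0.5000)

F = (-0.2000, -3.0000, 0.5000)
τ = (-0.0800, -0.2000, 0.1800)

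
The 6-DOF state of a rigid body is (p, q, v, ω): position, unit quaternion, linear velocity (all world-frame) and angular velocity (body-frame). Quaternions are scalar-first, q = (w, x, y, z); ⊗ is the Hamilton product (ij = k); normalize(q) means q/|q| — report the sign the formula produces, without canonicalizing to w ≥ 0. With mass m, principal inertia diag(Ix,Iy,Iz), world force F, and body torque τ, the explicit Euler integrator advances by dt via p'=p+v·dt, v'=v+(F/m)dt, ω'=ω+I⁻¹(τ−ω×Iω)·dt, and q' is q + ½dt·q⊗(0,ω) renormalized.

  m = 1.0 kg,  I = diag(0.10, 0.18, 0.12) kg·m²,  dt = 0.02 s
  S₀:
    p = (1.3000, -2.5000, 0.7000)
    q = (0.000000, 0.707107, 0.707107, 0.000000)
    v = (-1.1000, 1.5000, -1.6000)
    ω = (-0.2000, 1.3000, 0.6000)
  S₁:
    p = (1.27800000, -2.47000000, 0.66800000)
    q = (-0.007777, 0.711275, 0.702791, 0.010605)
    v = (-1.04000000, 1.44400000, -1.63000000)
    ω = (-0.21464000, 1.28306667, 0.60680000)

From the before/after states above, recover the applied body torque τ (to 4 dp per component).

Δω = ω₁−ω₀ = (-0.01464000, -0.01693333, 0.00680000)
applied torque τ = (-0.1200, -0.1500, 0.0200)

τ = (-0.1200, -0.1500, 0.0200)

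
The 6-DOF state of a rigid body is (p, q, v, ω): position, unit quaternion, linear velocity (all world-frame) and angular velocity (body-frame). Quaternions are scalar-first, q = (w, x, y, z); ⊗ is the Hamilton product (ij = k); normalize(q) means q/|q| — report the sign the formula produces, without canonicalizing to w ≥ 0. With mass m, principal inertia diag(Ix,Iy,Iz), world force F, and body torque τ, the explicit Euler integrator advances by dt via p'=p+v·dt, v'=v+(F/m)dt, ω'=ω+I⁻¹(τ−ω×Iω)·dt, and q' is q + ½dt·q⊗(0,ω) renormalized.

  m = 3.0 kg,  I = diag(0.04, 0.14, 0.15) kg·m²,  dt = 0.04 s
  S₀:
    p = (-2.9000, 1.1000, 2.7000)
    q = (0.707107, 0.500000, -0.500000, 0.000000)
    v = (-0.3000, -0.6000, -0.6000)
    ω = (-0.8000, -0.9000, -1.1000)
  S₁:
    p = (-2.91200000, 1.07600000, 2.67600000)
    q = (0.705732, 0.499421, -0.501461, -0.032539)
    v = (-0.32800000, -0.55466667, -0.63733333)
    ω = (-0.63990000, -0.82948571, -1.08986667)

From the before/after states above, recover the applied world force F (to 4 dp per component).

F = (-2.1000, 3.4000, -2.8000)

velocity change Δv = (-0.02800000, 0.04533333, -0.03733333)
applied force F = (-2.1000, 3.4000, -2.8000)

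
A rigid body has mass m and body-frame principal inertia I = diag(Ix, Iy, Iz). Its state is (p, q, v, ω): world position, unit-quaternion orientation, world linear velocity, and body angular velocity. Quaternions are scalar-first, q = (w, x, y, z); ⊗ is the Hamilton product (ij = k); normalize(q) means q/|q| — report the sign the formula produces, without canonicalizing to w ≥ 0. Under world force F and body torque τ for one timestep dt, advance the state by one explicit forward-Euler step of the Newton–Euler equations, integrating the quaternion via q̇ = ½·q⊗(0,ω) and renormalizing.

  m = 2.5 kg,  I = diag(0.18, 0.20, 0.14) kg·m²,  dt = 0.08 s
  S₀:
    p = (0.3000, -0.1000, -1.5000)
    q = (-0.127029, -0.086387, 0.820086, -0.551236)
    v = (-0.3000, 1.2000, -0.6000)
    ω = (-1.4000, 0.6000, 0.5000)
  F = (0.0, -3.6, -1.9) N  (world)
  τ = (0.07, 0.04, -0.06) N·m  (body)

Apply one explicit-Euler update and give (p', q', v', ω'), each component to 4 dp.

p' = (0.2760, -0.0040, -1.5480)
q' = (-0.1402, -0.0495, 0.8479, -0.5089)
v' = (-0.3000, 1.0848, -0.6608)
ω' = (-1.3609, 0.6272, 0.4753)

angular accel α = (0.4889, 0.3400, -0.3086)
ω + α·dt = (-1.3609, 0.6272, 0.4753)
2q̇ = q⊗(0,ω) = (-0.3373754, 0.9186252, 0.7387065, 1.0327737)
q' = normalize(q + ½dt·q⊗(0,ω)) = (-0.1402, -0.0495, 0.8479, -0.5089)
new position p' = (0.2760, -0.0040, -1.5480)
new velocity v' = (-0.3000, 1.0848, -0.6608)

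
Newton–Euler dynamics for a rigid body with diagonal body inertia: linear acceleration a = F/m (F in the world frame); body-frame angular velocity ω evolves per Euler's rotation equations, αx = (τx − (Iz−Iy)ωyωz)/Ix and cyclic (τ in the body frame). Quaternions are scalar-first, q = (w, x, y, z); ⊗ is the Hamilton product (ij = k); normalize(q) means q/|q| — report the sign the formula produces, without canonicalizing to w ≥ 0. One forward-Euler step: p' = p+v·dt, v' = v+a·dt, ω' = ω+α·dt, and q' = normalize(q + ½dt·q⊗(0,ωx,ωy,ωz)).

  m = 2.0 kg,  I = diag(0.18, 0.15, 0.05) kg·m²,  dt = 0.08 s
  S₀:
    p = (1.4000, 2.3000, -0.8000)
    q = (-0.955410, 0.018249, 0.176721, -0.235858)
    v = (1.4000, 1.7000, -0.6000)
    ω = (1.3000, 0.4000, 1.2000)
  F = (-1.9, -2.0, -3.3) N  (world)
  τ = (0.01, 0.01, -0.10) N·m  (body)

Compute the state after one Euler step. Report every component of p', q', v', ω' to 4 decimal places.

p' = (1.5120, 2.4360, -0.8480)
q' = (-0.9454, -0.0191, 0.1479, -0.2899)
v' = (1.3240, 1.6200, -0.7320)
ω' = (1.3258, 0.2972, 1.0650)

precession coupling ω×(Iω) = (-0.0480, 0.2028, -0.0156)
angular accel α = (0.3222, -1.2853, -1.6880)
new body rate ω' = (1.3258, 0.2972, 1.0650)
Hamilton product q⊗(0,ω) = (0.1886175, -0.9356246, -0.7106782, -1.3689297)
q' = normalize(q + ½dt·q⊗(0,ω)) = (-0.9454, -0.0191, 0.1479, -0.2899)
a = F/m = (-0.9500, -1.0000, -1.6500)
p' = p + v·dt = (1.5120, 2.4360, -0.8480)
v + (F/m)dt = (1.3240, 1.6200, -0.7320)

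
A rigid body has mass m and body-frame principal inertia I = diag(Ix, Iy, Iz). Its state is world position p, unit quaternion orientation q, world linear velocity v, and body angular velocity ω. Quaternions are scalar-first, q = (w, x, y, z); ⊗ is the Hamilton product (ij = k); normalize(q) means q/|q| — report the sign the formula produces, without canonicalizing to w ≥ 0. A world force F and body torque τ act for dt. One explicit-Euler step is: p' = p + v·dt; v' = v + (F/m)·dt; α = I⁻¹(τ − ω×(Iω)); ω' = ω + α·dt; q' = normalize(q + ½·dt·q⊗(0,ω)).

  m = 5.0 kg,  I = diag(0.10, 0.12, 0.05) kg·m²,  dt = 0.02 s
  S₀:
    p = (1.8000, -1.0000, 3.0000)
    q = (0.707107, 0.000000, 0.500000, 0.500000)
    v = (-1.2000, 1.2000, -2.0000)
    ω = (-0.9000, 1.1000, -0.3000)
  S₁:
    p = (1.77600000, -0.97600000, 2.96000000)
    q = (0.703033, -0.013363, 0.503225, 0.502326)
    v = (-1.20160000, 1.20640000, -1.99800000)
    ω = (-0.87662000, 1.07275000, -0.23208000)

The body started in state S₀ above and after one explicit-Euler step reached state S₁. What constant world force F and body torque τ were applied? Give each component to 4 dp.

v₁ − v₀ = (-0.00160000, 0.00640000, 0.00200000)
F = m·Δv/dt = (-0.4000, 1.6000, 0.5000)
ω₁ − ω₀ = (0.02338000, -0.02725000, 0.06792000)
precession coupling = (0.0231, 0.0135, -0.0198)
applied torque τ = (0.1400, -0.1500, 0.1500)

F = (-0.4000, 1.6000, 0.5000)
τ = (0.1400, -0.1500, 0.1500)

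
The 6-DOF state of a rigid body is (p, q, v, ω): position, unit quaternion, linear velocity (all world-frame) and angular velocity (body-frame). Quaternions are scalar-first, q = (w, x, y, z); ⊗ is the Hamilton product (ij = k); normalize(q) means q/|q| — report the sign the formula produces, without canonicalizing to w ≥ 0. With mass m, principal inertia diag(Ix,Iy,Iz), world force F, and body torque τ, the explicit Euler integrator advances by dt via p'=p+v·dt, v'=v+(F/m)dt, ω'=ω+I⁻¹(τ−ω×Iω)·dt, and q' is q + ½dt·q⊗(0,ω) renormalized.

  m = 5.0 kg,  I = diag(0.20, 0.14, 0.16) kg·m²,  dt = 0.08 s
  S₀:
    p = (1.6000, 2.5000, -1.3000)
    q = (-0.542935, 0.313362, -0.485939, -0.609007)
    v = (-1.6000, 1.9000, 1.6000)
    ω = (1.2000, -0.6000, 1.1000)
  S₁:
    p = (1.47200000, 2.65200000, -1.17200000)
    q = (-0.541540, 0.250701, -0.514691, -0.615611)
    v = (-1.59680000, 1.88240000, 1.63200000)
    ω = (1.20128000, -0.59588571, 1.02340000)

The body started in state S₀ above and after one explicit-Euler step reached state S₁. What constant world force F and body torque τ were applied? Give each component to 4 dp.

F = (0.2000, -1.1000, 2.0000)
τ = (-0.0100, 0.0600, -0.1100)

Δω = ω₁−ω₀ = (0.00128000, 0.00411429, -0.07660000)
applied torque τ = (-0.0100, 0.0600, -0.1100)
Δv = v₁−v₀ = (0.00320000, -0.01760000, 0.03200000)
applied force F = (0.2000, -1.1000, 2.0000)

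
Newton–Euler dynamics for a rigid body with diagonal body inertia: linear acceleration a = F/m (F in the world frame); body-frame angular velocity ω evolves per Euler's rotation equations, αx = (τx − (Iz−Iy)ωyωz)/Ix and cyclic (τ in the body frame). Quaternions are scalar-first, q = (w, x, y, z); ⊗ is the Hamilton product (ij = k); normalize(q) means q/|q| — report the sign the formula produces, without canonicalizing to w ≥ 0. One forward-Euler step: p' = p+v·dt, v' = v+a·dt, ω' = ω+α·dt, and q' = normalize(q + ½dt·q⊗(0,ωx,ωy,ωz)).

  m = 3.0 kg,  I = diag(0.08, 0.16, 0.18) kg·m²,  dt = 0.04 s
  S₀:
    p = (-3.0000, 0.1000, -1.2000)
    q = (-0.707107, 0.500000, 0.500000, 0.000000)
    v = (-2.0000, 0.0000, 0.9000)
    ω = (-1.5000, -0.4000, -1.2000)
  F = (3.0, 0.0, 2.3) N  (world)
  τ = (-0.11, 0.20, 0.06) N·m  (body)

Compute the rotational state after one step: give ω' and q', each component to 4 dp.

ω' = (-1.5598, -0.3050, -1.1973)
q' = (-0.6876, 0.5088, 0.5173, 0.0279)

gyro term ω×Iω = (0.0096, -0.1800, 0.0480)
angular accel α = (-1.4950, 2.3750, 0.0667)
ω + α·dt = (-1.5598, -0.3050, -1.1973)
Hamilton product q⊗(0,ω) = (0.9500000, 0.4606605, 0.8828428, 1.3985284)
updated quaternion q' = (-0.6876, 0.5088, 0.5173, 0.0279)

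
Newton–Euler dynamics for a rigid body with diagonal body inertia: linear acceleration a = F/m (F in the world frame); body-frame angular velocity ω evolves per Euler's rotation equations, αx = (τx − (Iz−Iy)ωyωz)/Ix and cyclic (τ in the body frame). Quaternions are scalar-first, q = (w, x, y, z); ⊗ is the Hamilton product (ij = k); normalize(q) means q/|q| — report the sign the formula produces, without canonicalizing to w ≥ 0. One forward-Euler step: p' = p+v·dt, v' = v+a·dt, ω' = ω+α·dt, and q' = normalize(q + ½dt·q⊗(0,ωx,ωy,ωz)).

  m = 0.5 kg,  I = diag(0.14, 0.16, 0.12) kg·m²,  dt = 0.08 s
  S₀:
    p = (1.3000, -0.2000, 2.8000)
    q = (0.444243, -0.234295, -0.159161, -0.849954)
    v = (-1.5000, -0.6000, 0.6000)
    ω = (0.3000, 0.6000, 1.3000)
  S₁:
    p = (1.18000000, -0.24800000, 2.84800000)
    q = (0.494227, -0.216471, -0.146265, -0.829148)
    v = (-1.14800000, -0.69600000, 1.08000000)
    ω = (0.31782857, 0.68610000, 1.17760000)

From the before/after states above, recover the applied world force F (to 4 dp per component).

Δv = v₁−v₀ = (0.35200000, -0.09600000, 0.48000000)
applied force F = (2.2000, -0.6000, 3.0000)

F = (2.2000, -0.6000, 3.0000)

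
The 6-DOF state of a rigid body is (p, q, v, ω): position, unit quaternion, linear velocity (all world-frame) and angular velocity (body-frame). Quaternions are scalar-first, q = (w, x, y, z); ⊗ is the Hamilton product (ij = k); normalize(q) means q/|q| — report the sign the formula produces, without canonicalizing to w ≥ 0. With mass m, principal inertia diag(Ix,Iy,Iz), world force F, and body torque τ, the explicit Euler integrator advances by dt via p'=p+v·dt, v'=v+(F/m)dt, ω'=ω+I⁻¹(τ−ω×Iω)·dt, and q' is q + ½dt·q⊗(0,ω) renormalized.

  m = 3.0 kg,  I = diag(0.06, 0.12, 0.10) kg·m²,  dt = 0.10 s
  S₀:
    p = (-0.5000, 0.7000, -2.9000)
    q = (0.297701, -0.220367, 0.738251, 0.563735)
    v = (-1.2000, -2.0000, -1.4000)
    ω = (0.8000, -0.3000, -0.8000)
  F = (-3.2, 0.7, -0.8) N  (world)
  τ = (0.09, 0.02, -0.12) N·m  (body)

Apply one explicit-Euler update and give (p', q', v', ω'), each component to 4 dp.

p' = (-0.6200, 0.5000, -3.0400)
q' = (0.3396, -0.2291, 0.7462, 0.5247)
v' = (-1.3067, -1.9767, -1.4267)
ω' = (0.9580, -0.3047, -0.9056)

(τ − ω×Iω)/I = (1.5800, -0.0467, -1.0560)
ω' = ω + α·dt = (0.9580, -0.3047, -0.9056)
2q̇ = q⊗(0,ω) = (0.8487569, -0.1833195, 0.1853841, -0.7626515)
q' = normalize(q + ½dt·q⊗(0,ω)) = (0.3396, -0.2291, 0.7462, 0.5247)
p' = p + v·dt = (-0.6200, 0.5000, -3.0400)
new velocity v' = (-1.3067, -1.9767, -1.4267)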